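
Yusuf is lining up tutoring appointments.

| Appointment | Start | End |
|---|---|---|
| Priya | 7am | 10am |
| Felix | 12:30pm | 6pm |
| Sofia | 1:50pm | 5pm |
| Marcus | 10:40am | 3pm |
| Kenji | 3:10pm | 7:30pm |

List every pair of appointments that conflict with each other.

Two intervals overlap when each starts before the other ends.
Sorted by start: Priya, Marcus, Felix, Sofia, Kenji.
Marcus starts after Priya ends; Priya is clear from here.
Felix starts before Marcus ends → Marcus and Felix overlap.
Sofia starts before Marcus ends → Marcus and Sofia overlap.
Kenji starts after Marcus ends.
Sofia starts before Felix ends → Felix and Sofia overlap.
Kenji starts before Felix ends → Felix and Kenji overlap.
Kenji starts before Sofia ends → Sofia and Kenji overlap.

Felix & Kenji, Felix & Marcus, Felix & Sofia, Kenji & Sofia, Marcus & Sofia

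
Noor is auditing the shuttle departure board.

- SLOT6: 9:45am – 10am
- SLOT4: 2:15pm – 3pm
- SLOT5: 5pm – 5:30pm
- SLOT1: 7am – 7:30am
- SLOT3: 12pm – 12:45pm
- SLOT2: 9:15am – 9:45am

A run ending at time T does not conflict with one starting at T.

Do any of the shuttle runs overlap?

Sorted by start: SLOT1, SLOT2, SLOT6, SLOT3, SLOT4, SLOT5.
SLOT2 starts after SLOT1 ends, so SLOT1 has no further overlaps.
SLOT6 starts exactly when SLOT2 ends (back-to-back, no overlap), so SLOT2 has no further overlaps.
SLOT3 starts after SLOT6 ends, so SLOT6 has no further overlaps.
SLOT4 starts after SLOT3 ends, so SLOT3 has no further overlaps.
SLOT5 starts after SLOT4 ends.
Every pair is clear; the schedule has no overlaps.

No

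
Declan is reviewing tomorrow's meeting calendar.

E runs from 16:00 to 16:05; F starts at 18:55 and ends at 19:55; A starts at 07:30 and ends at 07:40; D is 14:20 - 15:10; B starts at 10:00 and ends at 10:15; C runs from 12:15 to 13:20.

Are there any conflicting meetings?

Sorted by start: A, B, C, D, E, F.
B starts after A ends — done with A.
C starts after B ends — done with B.
D starts after C ends — done with C.
E starts after D ends — done with D.
F starts after E ends.
Every pair is clear; the schedule has no overlaps.

No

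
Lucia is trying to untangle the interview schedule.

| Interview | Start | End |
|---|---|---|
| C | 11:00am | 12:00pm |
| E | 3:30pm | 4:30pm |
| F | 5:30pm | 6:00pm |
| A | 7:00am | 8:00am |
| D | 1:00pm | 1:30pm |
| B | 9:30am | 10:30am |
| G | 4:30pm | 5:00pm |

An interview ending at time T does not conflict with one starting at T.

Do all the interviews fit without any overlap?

Sorted by start: A, B, C, D, E, G, F.
B starts after A ends, so nothing later overlaps A either.
C starts after B ends, so nothing later overlaps B either.
D starts after C ends, so nothing later overlaps C either.
E starts after D ends, so nothing later overlaps D either.
G starts exactly when E ends (back-to-back, no overlap), so nothing later overlaps E either.
F starts after G ends.
Every pair is clear; the schedule has no overlaps.

Yes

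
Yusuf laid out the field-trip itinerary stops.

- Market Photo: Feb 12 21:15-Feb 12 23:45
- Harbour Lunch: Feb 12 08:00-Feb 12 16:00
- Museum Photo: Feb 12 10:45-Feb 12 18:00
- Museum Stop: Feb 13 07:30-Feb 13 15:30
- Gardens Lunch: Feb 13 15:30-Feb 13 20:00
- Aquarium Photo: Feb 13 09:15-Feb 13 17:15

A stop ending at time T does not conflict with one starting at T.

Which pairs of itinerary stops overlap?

Sorted by start: Harbour Lunch, Museum Photo, Market Photo, Museum Stop, Aquarium Photo, Gardens Lunch.
Museum Photo starts before Harbour Lunch ends → Harbour Lunch and Museum Photo overlap.
Market Photo starts after Harbour Lunch ends, so Harbour Lunch has no further overlaps.
Market Photo starts after Museum Photo ends, so Museum Photo has no further overlaps.
Museum Stop starts after Market Photo ends, so Market Photo has no further overlaps.
Aquarium Photo starts before Museum Stop ends → Museum Stop and Aquarium Photo overlap.
Gardens Lunch starts exactly when Museum Stop ends (back-to-back, no overlap).
Gardens Lunch starts before Aquarium Photo ends → Aquarium Photo and Gardens Lunch overlap.

Aquarium Photo & Gardens Lunch, Aquarium Photo & Museum Stop, Harbour Lunch & Museum Photo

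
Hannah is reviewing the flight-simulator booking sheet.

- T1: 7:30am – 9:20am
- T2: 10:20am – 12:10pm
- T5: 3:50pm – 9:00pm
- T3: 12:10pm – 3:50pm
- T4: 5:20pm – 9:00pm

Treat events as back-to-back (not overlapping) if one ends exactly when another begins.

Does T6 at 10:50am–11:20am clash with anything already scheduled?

Yes — it overlaps T2

T1: ends 9:20am at or before T6 starts 10:50am → clear.
T2: starts 10:20am before T6 ends 11:20am, and ends 12:10pm after T6 starts 10:50am → overlap.
T3: starts 12:10pm at or after T6 ends 11:20am → clear.
T5: starts 3:50pm at or after T6 ends 11:20am → clear.
T4: starts 5:20pm at or after T6 ends 11:20am → clear.
T6 overlaps T2.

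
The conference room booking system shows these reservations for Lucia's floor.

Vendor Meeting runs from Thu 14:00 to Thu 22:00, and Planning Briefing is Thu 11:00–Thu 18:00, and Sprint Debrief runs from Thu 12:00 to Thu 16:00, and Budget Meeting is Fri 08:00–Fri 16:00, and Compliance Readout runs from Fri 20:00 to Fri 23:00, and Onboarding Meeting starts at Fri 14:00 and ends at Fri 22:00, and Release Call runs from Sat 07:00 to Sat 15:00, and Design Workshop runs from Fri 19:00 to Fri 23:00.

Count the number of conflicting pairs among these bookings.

Check each pair: they overlap iff neither finishes before the other starts.
Sorted by start: Planning Briefing, Sprint Debrief, Vendor Meeting, Budget Meeting, Onboarding Meeting, Design Workshop, Compliance Readout, Release Call.
Sprint Debrief starts before Planning Briefing ends → Planning Briefing and Sprint Debrief overlap.
Vendor Meeting starts before Planning Briefing ends → Planning Briefing and Vendor Meeting overlap.
Budget Meeting starts after Planning Briefing ends, so nothing later overlaps Planning Briefing either.
Vendor Meeting starts before Sprint Debrief ends → Sprint Debrief and Vendor Meeting overlap.
Budget Meeting starts after Sprint Debrief ends, so nothing later overlaps Sprint Debrief either.
Budget Meeting starts after Vendor Meeting ends, so nothing later overlaps Vendor Meeting either.
Onboarding Meeting starts before Budget Meeting ends → Budget Meeting and Onboarding Meeting overlap.
Design Workshop starts after Budget Meeting ends, so nothing later overlaps Budget Meeting either.
Design Workshop starts before Onboarding Meeting ends → Onboarding Meeting and Design Workshop overlap.
Compliance Readout starts before Onboarding Meeting ends → Onboarding Meeting and Compliance Readout overlap.
Release Call starts after Onboarding Meeting ends.
Compliance Readout starts before Design Workshop ends → Design Workshop and Compliance Readout overlap.
Release Call starts after Design Workshop ends.
Release Call starts after Compliance Readout ends.
Overlapping pairs: Budget Meeting & Onboarding Meeting, Compliance Readout & Design Workshop, Compliance Readout & Onboarding Meeting, Design Workshop & Onboarding Meeting, Planning Briefing & Sprint Debrief, Planning Briefing & Vendor Meeting, Sprint Debrief & Vendor Meeting — 7 in total.

7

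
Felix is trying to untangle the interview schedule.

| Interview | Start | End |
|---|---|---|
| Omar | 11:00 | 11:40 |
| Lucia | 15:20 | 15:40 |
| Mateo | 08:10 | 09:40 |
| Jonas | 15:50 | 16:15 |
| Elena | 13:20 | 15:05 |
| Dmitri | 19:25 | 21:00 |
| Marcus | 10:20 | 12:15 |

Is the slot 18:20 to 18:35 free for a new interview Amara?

Mateo: ends 09:40 at or before Amara starts 18:20 → clear.
Marcus: ends 12:15 at or before Amara starts 18:20 → clear.
Omar: ends 11:40 at or before Amara starts 18:20 → clear.
Elena: ends 15:05 at or before Amara starts 18:20 → clear.
Lucia: ends 15:40 at or before Amara starts 18:20 → clear.
Jonas: ends 16:15 at or before Amara starts 18:20 → clear.
Dmitri: starts 19:25 at or after Amara ends 18:35 → clear.

Yes — the slot is free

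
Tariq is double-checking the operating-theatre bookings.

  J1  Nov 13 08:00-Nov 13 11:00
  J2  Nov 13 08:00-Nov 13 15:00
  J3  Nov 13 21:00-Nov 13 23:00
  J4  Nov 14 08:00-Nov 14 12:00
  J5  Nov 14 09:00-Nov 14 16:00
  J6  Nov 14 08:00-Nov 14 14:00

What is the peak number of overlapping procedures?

Sweep the timeline, counting +1 at each start and −1 at each end (ends before starts at a tie):
Nov 13 08:00 start J1 → 1
Nov 13 08:00 start J2 → 2
Nov 13 11:00 end J1 → 1
Nov 13 15:00 end J2 → 0
Nov 13 21:00 start J3 → 1
Nov 13 23:00 end J3 → 0
Nov 14 08:00 start J4 → 1
Nov 14 08:00 start J6 → 2
Nov 14 09:00 start J5 → 3
Nov 14 12:00 end J4 → 2
Nov 14 14:00 end J6 → 1
Nov 14 16:00 end J5 → 0
Peak is 3, at Nov 14 09:00 (J4, J5, J6).

3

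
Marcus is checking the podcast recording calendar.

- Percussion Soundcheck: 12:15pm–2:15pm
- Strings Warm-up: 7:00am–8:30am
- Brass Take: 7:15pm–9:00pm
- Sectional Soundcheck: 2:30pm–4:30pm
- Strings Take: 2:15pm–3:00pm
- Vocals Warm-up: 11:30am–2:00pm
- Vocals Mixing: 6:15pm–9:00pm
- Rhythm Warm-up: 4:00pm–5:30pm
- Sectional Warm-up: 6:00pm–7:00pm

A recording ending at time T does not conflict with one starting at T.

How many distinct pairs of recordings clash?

Sorted by start: Strings Warm-up, Vocals Warm-up, Percussion Soundcheck, Strings Take, Sectional Soundcheck, Rhythm Warm-up, Sectional Warm-up, Vocals Mixing, Brass Take.
Vocals Warm-up starts after Strings Warm-up ends, so Strings Warm-up has no further overlaps.
Percussion Soundcheck starts before Vocals Warm-up ends → Vocals Warm-up and Percussion Soundcheck overlap.
Strings Take starts after Vocals Warm-up ends, so Vocals Warm-up has no further overlaps.
Strings Take starts exactly when Percussion Soundcheck ends (back-to-back, no overlap), so Percussion Soundcheck has no further overlaps.
Sectional Soundcheck starts before Strings Take ends → Strings Take and Sectional Soundcheck overlap.
Rhythm Warm-up starts after Strings Take ends, so Strings Take has no further overlaps.
Rhythm Warm-up starts before Sectional Soundcheck ends → Sectional Soundcheck and Rhythm Warm-up overlap.
Sectional Warm-up starts after Sectional Soundcheck ends, so Sectional Soundcheck has no further overlaps.
Sectional Warm-up starts after Rhythm Warm-up ends, so Rhythm Warm-up has no further overlaps.
Vocals Mixing starts before Sectional Warm-up ends → Sectional Warm-up and Vocals Mixing overlap.
Brass Take starts after Sectional Warm-up ends.
Brass Take starts before Vocals Mixing ends → Vocals Mixing and Brass Take overlap.
Overlapping pairs: Brass Take & Vocals Mixing, Percussion Soundcheck & Vocals Warm-up, Rhythm Warm-up & Sectional Soundcheck, Sectional Soundcheck & Strings Take, Sectional Warm-up & Vocals Mixing — 5 in total.

5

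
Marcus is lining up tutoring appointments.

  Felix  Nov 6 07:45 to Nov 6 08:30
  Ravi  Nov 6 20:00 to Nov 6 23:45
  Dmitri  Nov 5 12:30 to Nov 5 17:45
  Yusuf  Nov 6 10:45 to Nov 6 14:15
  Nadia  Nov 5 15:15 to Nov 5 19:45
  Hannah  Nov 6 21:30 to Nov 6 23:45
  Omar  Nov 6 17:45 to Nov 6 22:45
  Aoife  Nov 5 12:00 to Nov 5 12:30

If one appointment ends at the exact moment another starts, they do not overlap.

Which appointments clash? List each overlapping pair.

Dmitri & Nadia, Hannah & Omar, Hannah & Ravi, Omar & Ravi

Check each pair: they overlap iff neither finishes before the other starts.
Sorted by start: Aoife, Dmitri, Nadia, Felix, Yusuf, Omar, Ravi, Hannah.
Dmitri starts exactly when Aoife ends (back-to-back, no overlap); Aoife is clear from here.
Nadia starts before Dmitri ends → Dmitri and Nadia overlap.
Felix starts after Dmitri ends; Dmitri is clear from here.
Felix starts after Nadia ends; Nadia is clear from here.
Yusuf starts after Felix ends; Felix is clear from here.
Omar starts after Yusuf ends; Yusuf is clear from here.
Ravi starts before Omar ends → Omar and Ravi overlap.
Hannah starts before Omar ends → Omar and Hannah overlap.
Hannah starts before Ravi ends → Ravi and Hannah overlap.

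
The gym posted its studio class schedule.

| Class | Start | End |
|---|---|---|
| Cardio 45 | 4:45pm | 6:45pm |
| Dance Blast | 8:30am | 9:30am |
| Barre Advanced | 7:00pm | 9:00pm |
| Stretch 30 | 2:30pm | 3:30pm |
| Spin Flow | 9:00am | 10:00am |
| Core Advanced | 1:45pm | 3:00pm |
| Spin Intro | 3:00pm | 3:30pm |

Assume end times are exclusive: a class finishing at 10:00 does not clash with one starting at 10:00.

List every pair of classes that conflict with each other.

Core Advanced & Stretch 30, Dance Blast & Spin Flow, Spin Intro & Stretch 30

Sorted by start: Dance Blast, Spin Flow, Core Advanced, Stretch 30, Spin Intro, Cardio 45, Barre Advanced.
Spin Flow starts before Dance Blast ends → Dance Blast and Spin Flow overlap.
Core Advanced starts after Dance Blast ends, so nothing later overlaps Dance Blast either.
Core Advanced starts after Spin Flow ends, so nothing later overlaps Spin Flow either.
Stretch 30 starts before Core Advanced ends → Core Advanced and Stretch 30 overlap.
Spin Intro starts exactly when Core Advanced ends (back-to-back, no overlap), so nothing later overlaps Core Advanced either.
Spin Intro starts before Stretch 30 ends → Stretch 30 and Spin Intro overlap.
Cardio 45 starts after Stretch 30 ends, so nothing later overlaps Stretch 30 either.
Cardio 45 starts after Spin Intro ends, so nothing later overlaps Spin Intro either.
Barre Advanced starts after Cardio 45 ends.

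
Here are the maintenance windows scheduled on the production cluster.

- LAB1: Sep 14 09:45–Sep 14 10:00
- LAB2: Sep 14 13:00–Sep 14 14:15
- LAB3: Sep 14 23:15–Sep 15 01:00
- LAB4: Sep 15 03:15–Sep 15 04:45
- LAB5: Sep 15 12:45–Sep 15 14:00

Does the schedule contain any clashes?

No

Sorted by start: LAB1, LAB2, LAB3, LAB4, LAB5.
LAB2 starts after LAB1 ends — done with LAB1.
LAB3 starts after LAB2 ends — done with LAB2.
LAB4 starts after LAB3 ends — done with LAB3.
LAB5 starts after LAB4 ends.
Every pair is clear; the schedule has no overlaps.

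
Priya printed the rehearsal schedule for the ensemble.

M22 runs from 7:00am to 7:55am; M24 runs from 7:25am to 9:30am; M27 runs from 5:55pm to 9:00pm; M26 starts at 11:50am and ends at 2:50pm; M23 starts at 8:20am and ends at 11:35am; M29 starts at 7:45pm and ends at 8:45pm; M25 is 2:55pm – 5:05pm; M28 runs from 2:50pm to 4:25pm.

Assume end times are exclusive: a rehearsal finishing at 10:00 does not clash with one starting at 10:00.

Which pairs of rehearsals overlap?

M22 & M24, M23 & M24, M25 & M28, M27 & M29

Sorted by start: M22, M24, M23, M26, M28, M25, M27, M29.
M24 starts before M22 ends → M22 and M24 overlap.
M23 starts after M22 ends — done with M22.
M23 starts before M24 ends → M24 and M23 overlap.
M26 starts after M24 ends — done with M24.
M26 starts after M23 ends — done with M23.
M28 starts exactly when M26 ends (back-to-back, no overlap) — done with M26.
M25 starts before M28 ends → M28 and M25 overlap.
M27 starts after M28 ends — done with M28.
M27 starts after M25 ends — done with M25.
M29 starts before M27 ends → M27 and M29 overlap.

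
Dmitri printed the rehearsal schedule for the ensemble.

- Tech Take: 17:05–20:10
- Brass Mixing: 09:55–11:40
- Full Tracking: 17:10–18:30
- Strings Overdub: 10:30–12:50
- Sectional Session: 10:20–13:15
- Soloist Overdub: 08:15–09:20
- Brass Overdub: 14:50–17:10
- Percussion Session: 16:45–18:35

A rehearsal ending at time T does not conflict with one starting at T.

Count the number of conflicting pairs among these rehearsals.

Sorted by start: Soloist Overdub, Brass Mixing, Sectional Session, Strings Overdub, Brass Overdub, Percussion Session, Tech Take, Full Tracking.
Brass Mixing starts after Soloist Overdub ends, so Soloist Overdub has no further overlaps.
Sectional Session starts before Brass Mixing ends → Brass Mixing and Sectional Session overlap.
Strings Overdub starts before Brass Mixing ends → Brass Mixing and Strings Overdub overlap.
Brass Overdub starts after Brass Mixing ends, so Brass Mixing has no further overlaps.
Strings Overdub starts before Sectional Session ends → Sectional Session and Strings Overdub overlap.
Brass Overdub starts after Sectional Session ends, so Sectional Session has no further overlaps.
Brass Overdub starts after Strings Overdub ends, so Strings Overdub has no further overlaps.
Percussion Session starts before Brass Overdub ends → Brass Overdub and Percussion Session overlap.
Tech Take starts before Brass Overdub ends → Brass Overdub and Tech Take overlap.
Full Tracking starts exactly when Brass Overdub ends (back-to-back, no overlap).
Tech Take starts before Percussion Session ends → Percussion Session and Tech Take overlap.
Full Tracking starts before Percussion Session ends → Percussion Session and Full Tracking overlap.
Full Tracking starts before Tech Take ends → Tech Take and Full Tracking overlap.
Overlapping pairs: Brass Mixing & Sectional Session, Brass Mixing & Strings Overdub, Brass Overdub & Percussion Session, Brass Overdub & Tech Take, Full Tracking & Percussion Session, Full Tracking & Tech Take, Percussion Session & Tech Take, Sectional Session & Strings Overdub — 8 in total.

8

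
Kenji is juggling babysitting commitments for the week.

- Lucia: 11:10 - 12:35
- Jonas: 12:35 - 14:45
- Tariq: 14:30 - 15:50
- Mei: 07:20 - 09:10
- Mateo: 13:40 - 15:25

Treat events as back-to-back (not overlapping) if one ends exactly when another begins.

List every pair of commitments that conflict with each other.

Sorted by start: Mei, Lucia, Jonas, Mateo, Tariq.
Lucia starts after Mei ends — done with Mei.
Jonas starts exactly when Lucia ends (back-to-back, no overlap) — done with Lucia.
Mateo starts before Jonas ends → Jonas and Mateo overlap.
Tariq starts before Jonas ends → Jonas and Tariq overlap.
Tariq starts before Mateo ends → Mateo and Tariq overlap.

Jonas & Mateo, Jonas & Tariq, Mateo & Tariq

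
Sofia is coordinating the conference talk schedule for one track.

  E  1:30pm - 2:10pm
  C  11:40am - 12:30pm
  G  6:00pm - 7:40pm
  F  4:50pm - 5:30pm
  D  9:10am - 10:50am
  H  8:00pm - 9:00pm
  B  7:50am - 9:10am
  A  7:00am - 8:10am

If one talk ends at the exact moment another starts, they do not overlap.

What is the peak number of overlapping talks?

Sweep the timeline, counting +1 at each start and −1 at each end (ends before starts at a tie):
7:00am start A → 1
7:50am start B → 2
8:10am end A → 1
9:10am end B → 0
9:10am start D → 1
10:50am end D → 0
11:40am start C → 1
12:30pm end C → 0
1:30pm start E → 1
2:10pm end E → 0
4:50pm start F → 1
5:30pm end F → 0
6:00pm start G → 1
7:40pm end G → 0
8:00pm start H → 1
9:00pm end H → 0
Peak is 2, at 7:50am (A, B).

2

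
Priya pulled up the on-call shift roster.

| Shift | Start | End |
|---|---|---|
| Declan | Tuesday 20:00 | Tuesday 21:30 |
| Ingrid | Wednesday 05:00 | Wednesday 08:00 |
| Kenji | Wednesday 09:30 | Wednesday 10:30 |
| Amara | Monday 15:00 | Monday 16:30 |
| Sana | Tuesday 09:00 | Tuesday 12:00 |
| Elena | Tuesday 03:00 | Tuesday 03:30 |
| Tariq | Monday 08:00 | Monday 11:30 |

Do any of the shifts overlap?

No

Check each pair: they overlap iff neither finishes before the other starts.
Sorted by start: Tariq, Amara, Elena, Sana, Declan, Ingrid, Kenji.
Amara starts after Tariq ends, so Tariq has no further overlaps.
Elena starts after Amara ends, so Amara has no further overlaps.
Sana starts after Elena ends, so Elena has no further overlaps.
Declan starts after Sana ends, so Sana has no further overlaps.
Ingrid starts after Declan ends, so Declan has no further overlaps.
Kenji starts after Ingrid ends.
Every pair is clear; the schedule has no overlaps.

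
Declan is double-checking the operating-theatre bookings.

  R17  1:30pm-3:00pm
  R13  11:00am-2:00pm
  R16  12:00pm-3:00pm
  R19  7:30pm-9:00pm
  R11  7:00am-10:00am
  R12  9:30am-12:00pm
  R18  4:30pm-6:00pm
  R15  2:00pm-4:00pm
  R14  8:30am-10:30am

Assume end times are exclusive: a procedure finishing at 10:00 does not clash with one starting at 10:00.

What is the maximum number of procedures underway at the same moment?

Walk through starts and ends in time order (an end at T is processed before a start at T):
7:00am start R11 → 1
8:30am start R14 → 2
9:30am start R12 → 3
10:00am end R11 → 2
10:30am end R14 → 1
11:00am start R13 → 2
12:00pm end R12 → 1
12:00pm start R16 → 2
1:30pm start R17 → 3
2:00pm end R13 → 2
2:00pm start R15 → 3
3:00pm end R16 → 2
3:00pm end R17 → 1
4:00pm end R15 → 0
4:30pm start R18 → 1
6:00pm end R18 → 0
7:30pm start R19 → 1
9:00pm end R19 → 0
Peak is 3, at 9:30am (R11, R12, R14).

3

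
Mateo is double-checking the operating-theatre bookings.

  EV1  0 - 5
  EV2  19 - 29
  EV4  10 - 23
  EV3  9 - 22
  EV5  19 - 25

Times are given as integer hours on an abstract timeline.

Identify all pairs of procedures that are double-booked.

EV2 & EV3, EV2 & EV4, EV2 & EV5, EV3 & EV4, EV3 & EV5, EV4 & EV5

Two intervals overlap when each starts before the other ends.
Sorted by start: EV1, EV3, EV4, EV2, EV5.
EV3 starts after EV1 ends, so nothing later overlaps EV1 either.
EV4 starts before EV3 ends → EV3 and EV4 overlap.
EV2 starts before EV3 ends → EV3 and EV2 overlap.
EV5 starts before EV3 ends → EV3 and EV5 overlap.
EV2 starts before EV4 ends → EV4 and EV2 overlap.
EV5 starts before EV4 ends → EV4 and EV5 overlap.
EV5 starts before EV2 ends → EV2 and EV5 overlap.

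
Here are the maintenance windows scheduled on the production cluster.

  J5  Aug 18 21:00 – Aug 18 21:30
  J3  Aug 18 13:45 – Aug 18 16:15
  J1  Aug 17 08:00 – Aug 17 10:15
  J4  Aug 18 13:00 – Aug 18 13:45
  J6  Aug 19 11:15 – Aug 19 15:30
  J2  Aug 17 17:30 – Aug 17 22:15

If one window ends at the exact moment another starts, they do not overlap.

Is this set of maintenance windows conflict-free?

Sorted by start: J1, J2, J4, J3, J5, J6.
J2 starts after J1 ends; J1 is clear from here.
J4 starts after J2 ends; J2 is clear from here.
J3 starts exactly when J4 ends (back-to-back, no overlap); J4 is clear from here.
J5 starts after J3 ends; J3 is clear from here.
J6 starts after J5 ends.
Every pair is clear; the schedule has no overlaps.

Yes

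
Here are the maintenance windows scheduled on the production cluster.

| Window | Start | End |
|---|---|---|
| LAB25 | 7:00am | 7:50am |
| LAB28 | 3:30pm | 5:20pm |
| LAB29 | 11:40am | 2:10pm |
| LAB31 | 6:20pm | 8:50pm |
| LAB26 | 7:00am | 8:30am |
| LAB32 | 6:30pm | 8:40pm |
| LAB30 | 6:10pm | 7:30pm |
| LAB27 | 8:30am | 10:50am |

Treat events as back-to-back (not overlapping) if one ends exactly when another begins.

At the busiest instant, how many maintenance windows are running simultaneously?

Sort all start/end points and keep a running count:
7:00am start LAB25 → 1
7:00am start LAB26 → 2
7:50am end LAB25 → 1
8:30am end LAB26 → 0
8:30am start LAB27 → 1
10:50am end LAB27 → 0
11:40am start LAB29 → 1
2:10pm end LAB29 → 0
3:30pm start LAB28 → 1
5:20pm end LAB28 → 0
6:10pm start LAB30 → 1
6:20pm start LAB31 → 2
6:30pm start LAB32 → 3
7:30pm end LAB30 → 2
8:40pm end LAB32 → 1
8:50pm end LAB31 → 0
Peak is 3, at 6:30pm (LAB30, LAB31, LAB32).

3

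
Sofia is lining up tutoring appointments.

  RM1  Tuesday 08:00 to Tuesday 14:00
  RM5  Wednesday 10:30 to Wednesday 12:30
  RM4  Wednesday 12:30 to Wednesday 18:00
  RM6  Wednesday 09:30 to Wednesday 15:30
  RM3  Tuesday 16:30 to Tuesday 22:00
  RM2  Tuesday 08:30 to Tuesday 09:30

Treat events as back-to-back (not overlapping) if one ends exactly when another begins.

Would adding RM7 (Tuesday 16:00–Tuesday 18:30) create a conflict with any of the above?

Yes — it overlaps RM3

RM1: ends Tuesday 14:00 at or before RM7 starts Tuesday 16:00 → clear.
RM2: ends Tuesday 09:30 at or before RM7 starts Tuesday 16:00 → clear.
RM3: starts Tuesday 16:30 before RM7 ends Tuesday 18:30, and ends Tuesday 22:00 after RM7 starts Tuesday 16:00 → overlap.
RM6: starts Wednesday 09:30 at or after RM7 ends Tuesday 18:30 → clear.
RM5: starts Wednesday 10:30 at or after RM7 ends Tuesday 18:30 → clear.
RM4: starts Wednesday 12:30 at or after RM7 ends Tuesday 18:30 → clear.
RM7 overlaps RM3.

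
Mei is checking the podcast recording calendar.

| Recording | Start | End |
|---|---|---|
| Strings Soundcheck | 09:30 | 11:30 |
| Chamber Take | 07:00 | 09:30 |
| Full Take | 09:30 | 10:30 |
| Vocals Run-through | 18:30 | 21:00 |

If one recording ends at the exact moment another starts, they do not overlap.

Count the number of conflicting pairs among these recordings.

Two intervals overlap when each starts before the other ends.
Sorted by start: Chamber Take, Strings Soundcheck, Full Take, Vocals Run-through.
Strings Soundcheck starts exactly when Chamber Take ends (back-to-back, no overlap), so Chamber Take has no further overlaps.
Full Take starts before Strings Soundcheck ends → Strings Soundcheck and Full Take overlap.
Vocals Run-through starts after Strings Soundcheck ends.
Vocals Run-through starts after Full Take ends.
Overlapping pairs: Full Take & Strings Soundcheck — 1 in total.

1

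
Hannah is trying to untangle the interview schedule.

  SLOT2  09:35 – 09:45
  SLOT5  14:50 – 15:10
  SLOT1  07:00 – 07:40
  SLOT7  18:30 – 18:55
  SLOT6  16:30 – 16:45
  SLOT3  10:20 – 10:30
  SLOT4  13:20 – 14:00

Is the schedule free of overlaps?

Sorted by start: SLOT1, SLOT2, SLOT3, SLOT4, SLOT5, SLOT6, SLOT7.
SLOT2 starts after SLOT1 ends — done with SLOT1.
SLOT3 starts after SLOT2 ends — done with SLOT2.
SLOT4 starts after SLOT3 ends — done with SLOT3.
SLOT5 starts after SLOT4 ends — done with SLOT4.
SLOT6 starts after SLOT5 ends — done with SLOT5.
SLOT7 starts after SLOT6 ends.
Every pair is clear; the schedule has no overlaps.

Yes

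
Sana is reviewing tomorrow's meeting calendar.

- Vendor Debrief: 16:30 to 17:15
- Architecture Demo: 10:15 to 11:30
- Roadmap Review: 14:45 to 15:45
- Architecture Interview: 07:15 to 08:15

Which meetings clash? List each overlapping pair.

Check each pair: they overlap iff neither finishes before the other starts.
Sorted by start: Architecture Interview, Architecture Demo, Roadmap Review, Vendor Debrief.
Architecture Demo starts after Architecture Interview ends — done with Architecture Interview.
Roadmap Review starts after Architecture Demo ends — done with Architecture Demo.
Vendor Debrief starts after Roadmap Review ends.

no conflicts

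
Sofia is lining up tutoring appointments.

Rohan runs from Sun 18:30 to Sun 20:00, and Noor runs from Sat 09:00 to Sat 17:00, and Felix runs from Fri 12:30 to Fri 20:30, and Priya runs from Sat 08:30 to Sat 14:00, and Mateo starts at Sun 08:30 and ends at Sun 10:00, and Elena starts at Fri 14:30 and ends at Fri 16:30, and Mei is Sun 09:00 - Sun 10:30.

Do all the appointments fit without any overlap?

Sorted by start: Felix, Elena, Priya, Noor, Mateo, Mei, Rohan.
Elena starts before Felix ends → Felix and Elena overlap.
That's a conflict, so the schedule is not conflict-free.

No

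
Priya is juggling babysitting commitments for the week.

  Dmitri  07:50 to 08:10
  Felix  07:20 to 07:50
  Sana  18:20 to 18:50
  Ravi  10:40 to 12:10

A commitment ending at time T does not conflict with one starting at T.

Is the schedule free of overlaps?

Check each pair: they overlap iff neither finishes before the other starts.
Sorted by start: Felix, Dmitri, Ravi, Sana.
Dmitri starts exactly when Felix ends (back-to-back, no overlap), so nothing later overlaps Felix either.
Ravi starts after Dmitri ends, so nothing later overlaps Dmitri either.
Sana starts after Ravi ends.
Every pair is clear; the schedule has no overlaps.

Yes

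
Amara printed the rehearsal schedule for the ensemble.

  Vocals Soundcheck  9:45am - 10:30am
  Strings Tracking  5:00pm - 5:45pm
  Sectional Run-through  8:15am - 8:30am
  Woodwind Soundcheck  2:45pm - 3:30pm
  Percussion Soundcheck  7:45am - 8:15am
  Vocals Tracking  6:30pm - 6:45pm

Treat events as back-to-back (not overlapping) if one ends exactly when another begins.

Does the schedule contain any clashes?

No

Sorted by start: Percussion Soundcheck, Sectional Run-through, Vocals Soundcheck, Woodwind Soundcheck, Strings Tracking, Vocals Tracking.
Sectional Run-through starts exactly when Percussion Soundcheck ends (back-to-back, no overlap), so nothing later overlaps Percussion Soundcheck either.
Vocals Soundcheck starts after Sectional Run-through ends, so nothing later overlaps Sectional Run-through either.
Woodwind Soundcheck starts after Vocals Soundcheck ends, so nothing later overlaps Vocals Soundcheck either.
Strings Tracking starts after Woodwind Soundcheck ends, so nothing later overlaps Woodwind Soundcheck either.
Vocals Tracking starts after Strings Tracking ends.
Every pair is clear; the schedule has no overlaps.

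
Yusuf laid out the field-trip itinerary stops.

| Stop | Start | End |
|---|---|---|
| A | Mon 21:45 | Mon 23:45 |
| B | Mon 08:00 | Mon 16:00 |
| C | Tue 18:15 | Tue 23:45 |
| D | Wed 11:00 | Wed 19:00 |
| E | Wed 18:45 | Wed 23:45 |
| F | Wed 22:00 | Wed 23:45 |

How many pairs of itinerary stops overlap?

2

Sorted by start: B, A, C, D, E, F.
A starts after B ends — done with B.
C starts after A ends — done with A.
D starts after C ends — done with C.
E starts before D ends → D and E overlap.
F starts after D ends.
F starts before E ends → E and F overlap.
Overlapping pairs: D & E, E & F — 2 in total.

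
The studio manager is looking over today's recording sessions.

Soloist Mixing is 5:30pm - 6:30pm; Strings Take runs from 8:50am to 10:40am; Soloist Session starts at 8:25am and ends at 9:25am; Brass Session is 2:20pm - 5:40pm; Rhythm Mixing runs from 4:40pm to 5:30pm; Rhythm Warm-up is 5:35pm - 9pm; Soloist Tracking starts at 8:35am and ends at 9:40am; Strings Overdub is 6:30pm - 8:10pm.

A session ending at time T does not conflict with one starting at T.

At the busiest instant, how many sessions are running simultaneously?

Walk through starts and ends in time order (an end at T is processed before a start at T):
8:25am start Soloist Session → 1
8:35am start Soloist Tracking → 2
8:50am start Strings Take → 3
9:25am end Soloist Session → 2
9:40am end Soloist Tracking → 1
10:40am end Strings Take → 0
2:20pm start Brass Session → 1
4:40pm start Rhythm Mixing → 2
5:30pm end Rhythm Mixing → 1
5:30pm start Soloist Mixing → 2
5:35pm start Rhythm Warm-up → 3
5:40pm end Brass Session → 2
6:30pm end Soloist Mixing → 1
6:30pm start Strings Overdub → 2
8:10pm end Strings Overdub → 1
9pm end Rhythm Warm-up → 0
Peak is 3, at 8:50am (Soloist Session, Soloist Tracking, Strings Take).

3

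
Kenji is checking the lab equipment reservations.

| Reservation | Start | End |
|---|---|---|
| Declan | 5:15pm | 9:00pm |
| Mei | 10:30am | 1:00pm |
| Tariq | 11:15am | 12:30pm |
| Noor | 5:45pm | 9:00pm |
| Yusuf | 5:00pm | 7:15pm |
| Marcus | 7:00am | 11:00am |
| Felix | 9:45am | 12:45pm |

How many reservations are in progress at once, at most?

Walk through starts and ends in time order (an end at T is processed before a start at T):
7:00am start Marcus → 1
9:45am start Felix → 2
10:30am start Mei → 3
11:00am end Marcus → 2
11:15am start Tariq → 3
12:30pm end Tariq → 2
12:45pm end Felix → 1
1:00pm end Mei → 0
5:00pm start Yusuf → 1
5:15pm start Declan → 2
5:45pm start Noor → 3
7:15pm end Yusuf → 2
9:00pm end Declan → 1
9:00pm end Noor → 0
Peak is 3, at 10:30am (Felix, Marcus, Mei).

3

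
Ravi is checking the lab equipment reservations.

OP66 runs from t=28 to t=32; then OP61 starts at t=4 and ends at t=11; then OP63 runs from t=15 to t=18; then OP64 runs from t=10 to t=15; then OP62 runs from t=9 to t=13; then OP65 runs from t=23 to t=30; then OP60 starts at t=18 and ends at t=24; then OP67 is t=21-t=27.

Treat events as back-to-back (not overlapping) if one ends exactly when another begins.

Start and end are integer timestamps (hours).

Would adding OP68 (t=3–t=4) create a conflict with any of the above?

No — it doesn't clash with anything

OP61: starts t=4 at or after OP68 ends t=4 → clear.
OP62: starts t=9 at or after OP68 ends t=4 → clear.
OP64: starts t=10 at or after OP68 ends t=4 → clear.
OP63: starts t=15 at or after OP68 ends t=4 → clear.
OP60: starts t=18 at or after OP68 ends t=4 → clear.
OP67: starts t=21 at or after OP68 ends t=4 → clear.
OP65: starts t=23 at or after OP68 ends t=4 → clear.
OP66: starts t=28 at or after OP68 ends t=4 → clear.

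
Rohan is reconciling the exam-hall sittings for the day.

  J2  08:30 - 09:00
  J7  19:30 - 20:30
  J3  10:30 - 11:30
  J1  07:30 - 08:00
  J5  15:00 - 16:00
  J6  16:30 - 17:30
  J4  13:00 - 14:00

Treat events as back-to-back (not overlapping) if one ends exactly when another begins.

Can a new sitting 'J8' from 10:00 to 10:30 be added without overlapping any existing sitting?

J1: ends 08:00 at or before J8 starts 10:00 → clear.
J2: ends 09:00 at or before J8 starts 10:00 → clear.
J3: starts 10:30 at or after J8 ends 10:30 → clear.
J4: starts 13:00 at or after J8 ends 10:30 → clear.
J5: starts 15:00 at or after J8 ends 10:30 → clear.
J6: starts 16:30 at or after J8 ends 10:30 → clear.
J7: starts 19:30 at or after J8 ends 10:30 → clear.

Yes — the slot is free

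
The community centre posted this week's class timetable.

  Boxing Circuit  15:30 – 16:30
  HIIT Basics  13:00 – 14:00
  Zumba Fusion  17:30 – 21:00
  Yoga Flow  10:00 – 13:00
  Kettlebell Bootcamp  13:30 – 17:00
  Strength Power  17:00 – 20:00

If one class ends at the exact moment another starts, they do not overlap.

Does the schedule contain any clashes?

Sorted by start: Yoga Flow, HIIT Basics, Kettlebell Bootcamp, Boxing Circuit, Strength Power, Zumba Fusion.
HIIT Basics starts exactly when Yoga Flow ends (back-to-back, no overlap), so nothing later overlaps Yoga Flow either.
Kettlebell Bootcamp starts before HIIT Basics ends → HIIT Basics and Kettlebell Bootcamp overlap.
That's a conflict, so the schedule is not conflict-free.

Yes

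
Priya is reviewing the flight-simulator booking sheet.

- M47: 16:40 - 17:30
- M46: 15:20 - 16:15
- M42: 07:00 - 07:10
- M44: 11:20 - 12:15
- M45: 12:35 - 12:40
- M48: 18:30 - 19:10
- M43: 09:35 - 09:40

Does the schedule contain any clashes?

No

Check each pair: they overlap iff neither finishes before the other starts.
Sorted by start: M42, M43, M44, M45, M46, M47, M48.
M43 starts after M42 ends; M42 is clear from here.
M44 starts after M43 ends; M43 is clear from here.
M45 starts after M44 ends; M44 is clear from here.
M46 starts after M45 ends; M45 is clear from here.
M47 starts after M46 ends; M46 is clear from here.
M48 starts after M47 ends.
Every pair is clear; the schedule has no overlaps.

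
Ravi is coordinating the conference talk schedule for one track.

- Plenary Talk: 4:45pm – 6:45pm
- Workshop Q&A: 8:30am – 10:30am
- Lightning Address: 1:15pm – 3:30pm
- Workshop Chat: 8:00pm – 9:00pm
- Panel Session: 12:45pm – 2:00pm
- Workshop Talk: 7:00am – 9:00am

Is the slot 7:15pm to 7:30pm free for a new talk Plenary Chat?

Yes — the slot is free

Workshop Talk: ends 9:00am at or before Plenary Chat starts 7:15pm → clear.
Workshop Q&A: ends 10:30am at or before Plenary Chat starts 7:15pm → clear.
Panel Session: ends 2:00pm at or before Plenary Chat starts 7:15pm → clear.
Lightning Address: ends 3:30pm at or before Plenary Chat starts 7:15pm → clear.
Plenary Talk: ends 6:45pm at or before Plenary Chat starts 7:15pm → clear.
Workshop Chat: starts 8:00pm at or after Plenary Chat ends 7:30pm → clear.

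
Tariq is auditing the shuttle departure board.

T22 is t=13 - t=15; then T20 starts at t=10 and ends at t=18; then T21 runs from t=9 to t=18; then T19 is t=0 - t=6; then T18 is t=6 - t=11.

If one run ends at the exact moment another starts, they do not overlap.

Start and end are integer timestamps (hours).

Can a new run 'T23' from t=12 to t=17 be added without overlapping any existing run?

T19: ends t=6 at or before T23 starts t=12 → clear.
T18: ends t=11 at or before T23 starts t=12 → clear.
T21: starts t=9 before T23 ends t=17, and ends t=18 after T23 starts t=12 → overlap.
T20: starts t=10 before T23 ends t=17, and ends t=18 after T23 starts t=12 → overlap.
T22: starts t=13 before T23 ends t=17, and ends t=15 after T23 starts t=12 → overlap.
T23 overlaps T20, T21, T22.

No — it overlaps T20, T21, T22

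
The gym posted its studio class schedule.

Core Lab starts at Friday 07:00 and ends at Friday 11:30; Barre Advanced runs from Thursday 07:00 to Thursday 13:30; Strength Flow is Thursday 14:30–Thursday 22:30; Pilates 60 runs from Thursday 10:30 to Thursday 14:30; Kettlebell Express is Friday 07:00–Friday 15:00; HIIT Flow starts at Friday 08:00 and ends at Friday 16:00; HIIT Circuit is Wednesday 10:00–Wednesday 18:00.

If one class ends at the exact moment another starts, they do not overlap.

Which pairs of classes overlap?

Barre Advanced & Pilates 60, Core Lab & HIIT Flow, Core Lab & Kettlebell Express, HIIT Flow & Kettlebell Express

Two intervals overlap when each starts before the other ends.
Sorted by start: HIIT Circuit, Barre Advanced, Pilates 60, Strength Flow, Core Lab, Kettlebell Express, HIIT Flow.
Barre Advanced starts after HIIT Circuit ends — done with HIIT Circuit.
Pilates 60 starts before Barre Advanced ends → Barre Advanced and Pilates 60 overlap.
Strength Flow starts after Barre Advanced ends — done with Barre Advanced.
Strength Flow starts exactly when Pilates 60 ends (back-to-back, no overlap) — done with Pilates 60.
Core Lab starts after Strength Flow ends — done with Strength Flow.
Kettlebell Express starts before Core Lab ends → Core Lab and Kettlebell Express overlap.
HIIT Flow starts before Core Lab ends → Core Lab and HIIT Flow overlap.
HIIT Flow starts before Kettlebell Express ends → Kettlebell Express and HIIT Flow overlap.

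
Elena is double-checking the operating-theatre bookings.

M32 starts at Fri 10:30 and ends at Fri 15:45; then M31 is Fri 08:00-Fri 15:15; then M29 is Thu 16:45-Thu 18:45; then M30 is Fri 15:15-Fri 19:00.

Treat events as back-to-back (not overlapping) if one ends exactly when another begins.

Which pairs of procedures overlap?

Sorted by start: M29, M31, M32, M30.
M31 starts after M29 ends, so nothing later overlaps M29 either.
M32 starts before M31 ends → M31 and M32 overlap.
M30 starts exactly when M31 ends (back-to-back, no overlap).
M30 starts before M32 ends → M32 and M30 overlap.

M30 & M32, M31 & M32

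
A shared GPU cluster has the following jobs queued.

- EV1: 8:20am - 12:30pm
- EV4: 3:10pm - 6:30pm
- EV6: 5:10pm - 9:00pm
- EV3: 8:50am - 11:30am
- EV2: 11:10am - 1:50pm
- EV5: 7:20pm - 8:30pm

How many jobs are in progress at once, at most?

3

Walk through starts and ends in time order (an end at T is processed before a start at T):
8:20am start EV1 → 1
8:50am start EV3 → 2
11:10am start EV2 → 3
11:30am end EV3 → 2
12:30pm end EV1 → 1
1:50pm end EV2 → 0
3:10pm start EV4 → 1
5:10pm start EV6 → 2
6:30pm end EV4 → 1
7:20pm start EV5 → 2
8:30pm end EV5 → 1
9:00pm end EV6 → 0
Peak is 3, at 11:10am (EV1, EV2, EV3).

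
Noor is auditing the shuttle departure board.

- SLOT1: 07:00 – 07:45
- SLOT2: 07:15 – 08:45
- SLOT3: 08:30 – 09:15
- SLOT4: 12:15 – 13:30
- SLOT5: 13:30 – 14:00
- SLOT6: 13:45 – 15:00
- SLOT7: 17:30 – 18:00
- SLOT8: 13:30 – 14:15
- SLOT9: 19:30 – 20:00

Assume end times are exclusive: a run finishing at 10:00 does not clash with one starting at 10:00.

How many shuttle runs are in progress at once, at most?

Walk through starts and ends in time order (an end at T is processed before a start at T):
07:00 start SLOT1 → 1
07:15 start SLOT2 → 2
07:45 end SLOT1 → 1
08:30 start SLOT3 → 2
08:45 end SLOT2 → 1
09:15 end SLOT3 → 0
12:15 start SLOT4 → 1
13:30 end SLOT4 → 0
13:30 start SLOT5 → 1
13:30 start SLOT8 → 2
13:45 start SLOT6 → 3
14:00 end SLOT5 → 2
14:15 end SLOT8 → 1
15:00 end SLOT6 → 0
17:30 start SLOT7 → 1
18:00 end SLOT7 → 0
19:30 start SLOT9 → 1
20:00 end SLOT9 → 0
Peak is 3, at 13:45 (SLOT5, SLOT6, SLOT8).

3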